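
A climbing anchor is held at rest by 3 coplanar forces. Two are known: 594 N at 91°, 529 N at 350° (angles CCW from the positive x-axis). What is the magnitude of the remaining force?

F ≈ 716 N

Sum the known components: ΣF_x = 510.6 N, ΣF_y = 502 N.
For equilibrium the remaining force must supply (−ΣF_x, −ΣF_y) = (-510.6, -502) N.
Magnitude = √((-510.6)² + (-502)²) = 716.1 N; direction = atan2(-502, -510.6) = 224.5°.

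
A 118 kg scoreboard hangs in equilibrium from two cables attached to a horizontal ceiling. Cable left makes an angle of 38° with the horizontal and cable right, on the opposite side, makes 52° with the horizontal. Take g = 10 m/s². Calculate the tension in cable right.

Weight W = 118 × 10 = 1180 N acts straight down.
Horizontal: T_left cos 38° = T_right cos 52°  →  T_left = 0.7813 T_right.
Vertical: T_left sin 38° + T_right sin 52° = 1180.
Substituting the horizontal relation into the vertical equation gives 1.269 T_right = 1180, so T_right = 929.9 N.

T_right ≈ 930 N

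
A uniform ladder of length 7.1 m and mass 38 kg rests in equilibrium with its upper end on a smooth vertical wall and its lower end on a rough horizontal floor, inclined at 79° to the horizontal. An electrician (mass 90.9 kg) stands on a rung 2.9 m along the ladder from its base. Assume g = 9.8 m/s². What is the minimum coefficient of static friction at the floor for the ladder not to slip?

μ_min ≈ 0.0846

ΣF_y = 0: N_floor = 38×9.8 + 90.9×9.8 = 1263.2 N.
Torques about the foot: N_wall · 7.1 sin 79° = 38×9.8×3.55 cos 79° + 90.9×9.8×2.9 cos 79° → N_wall = 106.92 N.
ΣF_x = 0: f_floor = N_wall = 106.92 N.
μ_min = f_floor / N_floor = 106.92 / 1263.2 = 0.08464.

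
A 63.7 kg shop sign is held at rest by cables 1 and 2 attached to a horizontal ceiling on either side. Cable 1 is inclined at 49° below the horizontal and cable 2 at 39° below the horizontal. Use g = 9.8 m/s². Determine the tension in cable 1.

T_1 ≈ 485 N

Weight W = 63.7 × 9.8 = 624.3 N acts straight down.
Horizontal: T_1 cos 49° = T_2 cos 39°  →  T_2 = 0.8442 T_1.
Vertical: T_1 sin 49° + T_2 sin 39° = 624.3.
Substituting the horizontal relation into the vertical equation gives 1.286 T_1 = 624.3, so T_1 = 485.4 N.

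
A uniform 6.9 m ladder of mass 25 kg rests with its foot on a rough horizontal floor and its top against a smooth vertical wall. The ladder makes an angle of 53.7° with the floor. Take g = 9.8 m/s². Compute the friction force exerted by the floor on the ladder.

Torques about the foot: N_wall · 6.9 sin 53.7° = 25×9.8×3.45 cos 53.7° → N_wall = 89.985 N.
ΣF_x = 0: f_floor = N_wall = 89.985 N.

f ≈ 90 N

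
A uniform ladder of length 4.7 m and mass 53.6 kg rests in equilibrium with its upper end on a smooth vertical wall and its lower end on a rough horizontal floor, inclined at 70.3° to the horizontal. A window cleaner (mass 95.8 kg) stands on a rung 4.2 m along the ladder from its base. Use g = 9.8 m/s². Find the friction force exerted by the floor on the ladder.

f ≈ 394 N

Torques about the foot: N_wall · 4.7 sin 70.3° = 53.6×9.8×2.35 cos 70.3° + 95.8×9.8×4.2 cos 70.3° → N_wall = 394.43 N.
ΣF_x = 0: f_floor = N_wall = 394.43 N.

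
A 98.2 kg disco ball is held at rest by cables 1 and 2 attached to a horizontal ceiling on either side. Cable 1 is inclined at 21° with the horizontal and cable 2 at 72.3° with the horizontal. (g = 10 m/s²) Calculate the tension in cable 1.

Weight W = 98.2 × 10 = 982 N acts straight down.
Horizontal: T_1 cos 21° = T_2 cos 72.3°  →  T_2 = 3.071 T_1.
Vertical: T_1 sin 21° + T_2 sin 72.3° = 982.
Substituting the horizontal relation into the vertical equation gives 3.284 T_1 = 982, so T_1 = 299.1 N.

T_1 ≈ 299 N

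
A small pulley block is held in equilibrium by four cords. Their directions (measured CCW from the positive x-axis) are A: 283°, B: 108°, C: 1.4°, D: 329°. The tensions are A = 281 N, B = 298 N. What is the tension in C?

Resolve: ΣF_x = 281 cos 283° + 298 cos 108° + T_C cos 1.4° + T_D cos 329° = 0.
        ΣF_y = 281 sin 283° + 298 sin 108° + T_C sin 1.4° + T_D sin 329° = 0.
The known terms sum to (-28.88, 9.617) N, so 0.9997 T_C + 0.8572 T_D = 28.88 and 0.0244 T_C − 0.5150 T_D = -9.617.
Solving simultaneously: T_C = 12.37 N, T_D = 19.26 N.

T_C ≈ 12.4 N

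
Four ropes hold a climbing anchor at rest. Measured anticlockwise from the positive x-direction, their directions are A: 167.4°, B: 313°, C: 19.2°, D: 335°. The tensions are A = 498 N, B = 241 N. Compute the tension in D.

Resolve: ΣF_x = 498 cos 167.4° + 241 cos 313° + T_C cos 19.2° + T_D cos 335° = 0.
        ΣF_y = 498 sin 167.4° + 241 sin 313° + T_C sin 19.2° + T_D sin 335° = 0.
The known terms sum to (-321.6, -67.62) N, so 0.9444 T_C + 0.9063 T_D = 321.6 and 0.3289 T_C − 0.4226 T_D = 67.62.
Solving simultaneously: T_C = 282.9 N, T_D = 60.13 N.

T_D ≈ 60.1 N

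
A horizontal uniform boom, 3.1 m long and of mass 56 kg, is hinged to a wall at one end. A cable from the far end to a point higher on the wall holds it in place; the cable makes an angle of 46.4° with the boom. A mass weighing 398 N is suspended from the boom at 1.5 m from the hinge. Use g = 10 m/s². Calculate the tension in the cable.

Take torques about the hinge: T sin 46.4° · 3.1 = 56×10×1.55 + 398×1.5 = 1465 N·m.
So T = 1465 / (0.7242 × 3.1) = 652.58 N.

T ≈ 653 N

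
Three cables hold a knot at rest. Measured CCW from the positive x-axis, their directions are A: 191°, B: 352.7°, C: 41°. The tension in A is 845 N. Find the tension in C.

T_C ≈ 355 N

Resolve: ΣF_x = 845 cos 191° + T_B cos 352.7° + T_C cos 41° = 0.
        ΣF_y = 845 sin 191° + T_B sin 352.7° + T_C sin 41° = 0.
The known terms sum to (-829.5, -161.2) N, so 0.9919 T_B + 0.7547 T_C = 829.5 and -0.1271 T_B + 0.6561 T_C = 161.2.
Solving simultaneously: T_B = 565.9 N, T_C = 355.4 N.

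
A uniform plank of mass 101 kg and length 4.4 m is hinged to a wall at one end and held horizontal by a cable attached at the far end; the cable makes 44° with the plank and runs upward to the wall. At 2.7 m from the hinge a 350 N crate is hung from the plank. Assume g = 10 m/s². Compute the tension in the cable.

Take torques about the hinge: T sin 44° · 4.4 = 101×10×2.2 + 350×2.7 = 3167 N·m.
So T = 3167 / (0.6947 × 4.4) = 1036.2 N.

T ≈ 1040 N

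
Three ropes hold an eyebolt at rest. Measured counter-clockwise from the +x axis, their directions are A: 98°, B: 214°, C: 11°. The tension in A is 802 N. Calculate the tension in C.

T_C ≈ 1840 N

Resolve: ΣF_x = 802 cos 98° + T_B cos 214° + T_C cos 11° = 0.
        ΣF_y = 802 sin 98° + T_B sin 214° + T_C sin 11° = 0.
The known terms sum to (-111.6, 794.2) N, so -0.8290 T_B + 0.9816 T_C = 111.6 and -0.5592 T_B + 0.1908 T_C = -794.2.
Solving simultaneously: T_B = 2050 N, T_C = 1845 N.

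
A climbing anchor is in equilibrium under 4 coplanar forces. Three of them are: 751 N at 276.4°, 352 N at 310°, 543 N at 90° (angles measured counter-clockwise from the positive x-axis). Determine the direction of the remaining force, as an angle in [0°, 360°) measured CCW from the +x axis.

Sum the known components: ΣF_x = 310 N, ΣF_y = -473 N.
For equilibrium the remaining force must supply (−ΣF_x, −ΣF_y) = (-310, 473) N.
Magnitude = √((-310)² + (473)²) = 565.5 N; direction = atan2(473, -310) = 123.2°.

θ ≈ 123°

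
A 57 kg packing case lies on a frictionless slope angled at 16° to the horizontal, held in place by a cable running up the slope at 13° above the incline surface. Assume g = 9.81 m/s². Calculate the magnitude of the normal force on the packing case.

Take axes along and perpendicular to the incline. Weight components: W sin 16° = 154.1 N down-slope, W cos 16° = 537.5 N into the surface.
Along incline: T cos 13° = W sin 16° → T = 158.2 N.
Perpendicular: N = W cos 16° − T sin 13° = 501.9 N.

N ≈ 502 N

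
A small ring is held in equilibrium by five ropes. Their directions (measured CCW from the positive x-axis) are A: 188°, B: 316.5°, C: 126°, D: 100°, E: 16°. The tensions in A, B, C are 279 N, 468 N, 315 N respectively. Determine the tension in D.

T_D ≈ 68.8 N

Resolve: ΣF_x = 279 cos 188° + 468 cos 316.5° + 315 cos 126° + T_D cos 100° + T_E cos 16° = 0.
        ΣF_y = 279 sin 188° + 468 sin 316.5° + 315 sin 126° + T_D sin 100° + T_E sin 16° = 0.
The known terms sum to (-122, -106.1) N, so -0.1736 T_D + 0.9613 T_E = 122 and 0.9848 T_D + 0.2756 T_E = 106.1.
Solving simultaneously: T_D = 68.79 N, T_E = 139.3 N.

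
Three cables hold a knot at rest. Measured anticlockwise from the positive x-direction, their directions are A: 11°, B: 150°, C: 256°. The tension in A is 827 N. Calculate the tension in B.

T_B ≈ 780 N

Resolve: ΣF_x = 827 cos 11° + T_B cos 150° + T_C cos 256° = 0.
        ΣF_y = 827 sin 11° + T_B sin 150° + T_C sin 256° = 0.
The known terms sum to (811.8, 157.8) N, so -0.8660 T_B − 0.2419 T_C = -811.8 and 0.5000 T_B − 0.9703 T_C = -157.8.
Solving simultaneously: T_B = 779.7 N, T_C = 564.4 N.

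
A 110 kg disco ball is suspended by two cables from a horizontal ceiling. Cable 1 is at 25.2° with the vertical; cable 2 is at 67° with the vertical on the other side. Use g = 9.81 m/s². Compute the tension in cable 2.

T_2 ≈ 460 N

Angles from the horizontal: cable 1 is 90° − 25.2° = 64.8°, cable 2 is 90° − 67° = 23°.
Weight W = 110 × 9.81 = 1079 N acts straight down.
Horizontal: T_1 cos 64.8° = T_2 cos 23°  →  T_1 = 2.162 T_2.
Vertical: T_1 sin 64.8° + T_2 sin 23° = 1079.
Substituting the horizontal relation into the vertical equation gives 2.347 T_2 = 1079, so T_2 = 459.8 N.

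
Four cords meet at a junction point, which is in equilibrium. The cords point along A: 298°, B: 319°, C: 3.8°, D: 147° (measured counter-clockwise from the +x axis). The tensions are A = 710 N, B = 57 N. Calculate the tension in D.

Resolve: ΣF_x = 710 cos 298° + 57 cos 319° + T_C cos 3.8° + T_D cos 147° = 0.
        ΣF_y = 710 sin 298° + 57 sin 319° + T_C sin 3.8° + T_D sin 147° = 0.
The known terms sum to (376.3, -664.3) N, so 0.9978 T_C − 0.8387 T_D = -376.3 and 0.0663 T_C + 0.5446 T_D = 664.3.
Solving simultaneously: T_C = 587.9 N, T_D = 1148 N.

T_D ≈ 1150 N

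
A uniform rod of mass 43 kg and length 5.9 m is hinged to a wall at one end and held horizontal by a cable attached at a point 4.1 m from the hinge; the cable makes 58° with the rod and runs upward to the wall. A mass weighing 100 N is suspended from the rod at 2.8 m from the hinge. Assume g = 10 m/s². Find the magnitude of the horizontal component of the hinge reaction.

H_x ≈ 236 N

Take torques about the hinge: T sin 58° · 4.1 = 43×10×2.95 + 100×2.8 = 1548.5 N·m.
So T = 1548.5 / (0.8480 × 4.1) = 445.36 N.
ΣF_x = 0: H_x = T cos 58° = 236 N.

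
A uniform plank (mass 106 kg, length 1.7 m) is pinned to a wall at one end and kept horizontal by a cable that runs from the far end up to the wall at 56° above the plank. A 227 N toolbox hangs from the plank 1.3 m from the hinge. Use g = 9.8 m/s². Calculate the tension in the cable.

T ≈ 836 N

Take torques about the hinge: T sin 56° · 1.7 = 106×9.8×0.85 + 227×1.3 = 1178.1 N·m.
So T = 1178.1 / (0.8290 × 1.7) = 835.89 N.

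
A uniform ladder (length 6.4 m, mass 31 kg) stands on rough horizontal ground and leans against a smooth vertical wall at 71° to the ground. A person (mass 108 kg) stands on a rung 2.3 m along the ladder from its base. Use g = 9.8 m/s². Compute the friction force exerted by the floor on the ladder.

Torques about the foot: N_wall · 6.4 sin 71° = 31×9.8×3.2 cos 71° + 108×9.8×2.3 cos 71° → N_wall = 183.27 N.
ΣF_x = 0: f_floor = N_wall = 183.27 N.

f ≈ 183 N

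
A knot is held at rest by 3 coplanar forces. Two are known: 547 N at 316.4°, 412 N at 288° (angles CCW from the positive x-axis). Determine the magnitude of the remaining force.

F ≈ 930 N

Sum the known components: ΣF_x = 523.4 N, ΣF_y = -769.1 N.
For equilibrium the remaining force must supply (−ΣF_x, −ΣF_y) = (-523.4, 769.1) N.
Magnitude = √((-523.4)² + (769.1)²) = 930.3 N; direction = atan2(769.1, -523.4) = 124.2°.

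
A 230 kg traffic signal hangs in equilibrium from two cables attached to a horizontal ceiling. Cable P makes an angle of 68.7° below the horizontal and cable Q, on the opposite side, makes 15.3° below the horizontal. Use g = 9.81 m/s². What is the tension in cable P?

Weight W = 230 × 9.81 = 2256 N acts straight down.
Horizontal: T_P cos 68.7° = T_Q cos 15.3°  →  T_Q = 0.3766 T_P.
Vertical: T_P sin 68.7° + T_Q sin 15.3° = 2256.
Substituting the horizontal relation into the vertical equation gives 1.031 T_P = 2256, so T_P = 2188 N.

T_P ≈ 2190 N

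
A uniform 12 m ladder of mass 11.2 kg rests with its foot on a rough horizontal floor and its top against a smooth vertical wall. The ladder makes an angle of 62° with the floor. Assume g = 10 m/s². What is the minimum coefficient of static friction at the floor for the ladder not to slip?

ΣF_y = 0: N_floor = 11.2×10 = 112 N.
Torques about the foot: N_wall · 12 sin 62° = 11.2×10×6 cos 62° → N_wall = 29.776 N.
ΣF_x = 0: f_floor = N_wall = 29.776 N.
μ_min = f_floor / N_floor = 29.776 / 112 = 0.2659.

μ_min ≈ 0.266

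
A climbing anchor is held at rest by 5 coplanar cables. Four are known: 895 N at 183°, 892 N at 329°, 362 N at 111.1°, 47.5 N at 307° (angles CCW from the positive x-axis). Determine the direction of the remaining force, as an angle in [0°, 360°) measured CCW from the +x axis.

θ ≈ 41.8°

Sum the known components: ΣF_x = -230.9 N, ΣF_y = -206.5 N.
For equilibrium the remaining force must supply (−ΣF_x, −ΣF_y) = (230.9, 206.5) N.
Magnitude = √((230.9)² + (206.5)²) = 309.8 N; direction = atan2(206.5, 230.9) = 41.8°.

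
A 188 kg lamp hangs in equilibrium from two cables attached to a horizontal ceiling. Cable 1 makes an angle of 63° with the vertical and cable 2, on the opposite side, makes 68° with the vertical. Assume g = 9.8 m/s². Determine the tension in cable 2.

Angles from the horizontal: cable 1 is 90° − 63° = 27°, cable 2 is 90° − 68° = 22°.
Weight W = 188 × 9.8 = 1842 N acts straight down.
Horizontal: T_1 cos 27° = T_2 cos 22°  →  T_1 = 1.041 T_2.
Vertical: T_1 sin 27° + T_2 sin 22° = 1842.
Substituting the horizontal relation into the vertical equation gives 0.847 T_2 = 1842, so T_2 = 2175 N.

T_2 ≈ 2180 N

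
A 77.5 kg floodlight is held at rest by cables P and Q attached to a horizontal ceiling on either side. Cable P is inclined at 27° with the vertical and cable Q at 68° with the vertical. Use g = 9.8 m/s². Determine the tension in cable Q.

Angles from the horizontal: cable P is 90° − 27° = 63°, cable Q is 90° − 68° = 22°.
Weight W = 77.5 × 9.8 = 759.5 N acts straight down.
Horizontal: T_P cos 63° = T_Q cos 22°  →  T_P = 2.042 T_Q.
Vertical: T_P sin 63° + T_Q sin 22° = 759.5.
Substituting the horizontal relation into the vertical equation gives 2.194 T_Q = 759.5, so T_Q = 346.1 N.

T_Q ≈ 346 N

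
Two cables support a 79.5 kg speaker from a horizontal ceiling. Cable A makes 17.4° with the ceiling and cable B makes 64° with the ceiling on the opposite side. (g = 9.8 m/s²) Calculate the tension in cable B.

Weight W = 79.5 × 9.8 = 779.1 N acts straight down.
Horizontal: T_A cos 17.4° = T_B cos 64°  →  T_A = 0.4594 T_B.
Vertical: T_A sin 17.4° + T_B sin 64° = 779.1.
Substituting the horizontal relation into the vertical equation gives 1.036 T_B = 779.1, so T_B = 751.9 N.

T_B ≈ 752 N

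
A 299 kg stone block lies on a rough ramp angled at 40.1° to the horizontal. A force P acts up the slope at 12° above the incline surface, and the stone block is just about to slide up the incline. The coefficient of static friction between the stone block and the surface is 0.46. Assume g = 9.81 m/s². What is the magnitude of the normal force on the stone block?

N ≈ 1680 N

On the verge of sliding up the incline, friction equals μN and acts down the slope.
Perpendicular: N + P sin 12° = W cos 40.1° = 2244 N.
Along incline: P cos 12° = W sin 40.1° + μN  with W sin 40.1° = 1889 N.
Solving the pair for P and N: P = 2721 N, N = 1678 N (and f = μN = 771.9 N).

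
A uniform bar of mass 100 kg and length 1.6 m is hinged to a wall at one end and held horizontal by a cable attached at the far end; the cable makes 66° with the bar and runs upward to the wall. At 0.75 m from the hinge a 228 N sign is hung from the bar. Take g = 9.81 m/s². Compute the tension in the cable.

Take torques about the hinge: T sin 66° · 1.6 = 100×9.81×0.8 + 228×0.75 = 955.8 N·m.
So T = 955.8 / (0.9135 × 1.6) = 653.91 N.

T ≈ 654 N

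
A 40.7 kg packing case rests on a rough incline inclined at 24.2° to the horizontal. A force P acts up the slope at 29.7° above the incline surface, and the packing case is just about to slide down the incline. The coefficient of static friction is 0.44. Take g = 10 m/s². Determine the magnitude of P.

P ≈ 5.37 N

On the verge of sliding down the incline, friction equals μN and acts up the slope.
Perpendicular: N + P sin 29.7° = W cos 24.2° = 371.2 N.
Along incline: P cos 29.7° + μN = W sin 24.2° with W sin 24.2° = 166.8 N.
Solving the pair for P and N: P = 5.374 N, N = 368.6 N (and f = μN = 162.2 N).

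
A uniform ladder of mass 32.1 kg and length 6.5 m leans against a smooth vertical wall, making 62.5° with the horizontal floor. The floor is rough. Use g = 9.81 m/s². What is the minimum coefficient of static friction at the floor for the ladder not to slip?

μ_min ≈ 0.260

ΣF_y = 0: N_floor = 32.1×9.81 = 314.9 N.
Torques about the foot: N_wall · 6.5 sin 62.5° = 32.1×9.81×3.25 cos 62.5° → N_wall = 81.964 N.
ΣF_x = 0: f_floor = N_wall = 81.964 N.
μ_min = f_floor / N_floor = 81.964 / 314.9 = 0.2603.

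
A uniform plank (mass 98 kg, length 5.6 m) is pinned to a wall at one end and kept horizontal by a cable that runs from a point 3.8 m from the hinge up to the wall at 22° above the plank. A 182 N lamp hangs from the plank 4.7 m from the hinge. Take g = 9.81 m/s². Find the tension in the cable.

T ≈ 2490 N

Take torques about the hinge: T sin 22° · 3.8 = 98×9.81×2.8 + 182×4.7 = 3547.3 N·m.
So T = 3547.3 / (0.3746 × 3.8) = 2491.9 N.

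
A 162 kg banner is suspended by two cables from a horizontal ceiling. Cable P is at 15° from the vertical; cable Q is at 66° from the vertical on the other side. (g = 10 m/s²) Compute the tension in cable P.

T_P ≈ 1500 N

Angles from the horizontal: cable P is 90° − 15° = 75°, cable Q is 90° − 66° = 24°.
Weight W = 162 × 10 = 1620 N acts straight down.
Horizontal: T_P cos 75° = T_Q cos 24°  →  T_Q = 0.2833 T_P.
Vertical: T_P sin 75° + T_Q sin 24° = 1620.
Substituting the horizontal relation into the vertical equation gives 1.081 T_P = 1620, so T_P = 1498 N.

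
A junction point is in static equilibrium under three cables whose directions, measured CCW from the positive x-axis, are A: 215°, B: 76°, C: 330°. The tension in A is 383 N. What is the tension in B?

T_B ≈ 361 N

Resolve: ΣF_x = 383 cos 215° + T_B cos 76° + T_C cos 330° = 0.
        ΣF_y = 383 sin 215° + T_B sin 76° + T_C sin 330° = 0.
The known terms sum to (-313.7, -219.7) N, so 0.2419 T_B + 0.8660 T_C = 313.7 and 0.9703 T_B − 0.5000 T_C = 219.7.
Solving simultaneously: T_B = 361.1 N, T_C = 261.4 N.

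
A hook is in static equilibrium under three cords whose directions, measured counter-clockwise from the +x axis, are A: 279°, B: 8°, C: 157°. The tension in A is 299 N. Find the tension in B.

T_B ≈ 492 N

Resolve: ΣF_x = 299 cos 279° + T_B cos 8° + T_C cos 157° = 0.
        ΣF_y = 299 sin 279° + T_B sin 8° + T_C sin 157° = 0.
The known terms sum to (46.77, -295.3) N, so 0.9903 T_B − 0.9205 T_C = -46.77 and 0.1392 T_B + 0.3907 T_C = 295.3.
Solving simultaneously: T_B = 492.3 N, T_C = 580.5 N.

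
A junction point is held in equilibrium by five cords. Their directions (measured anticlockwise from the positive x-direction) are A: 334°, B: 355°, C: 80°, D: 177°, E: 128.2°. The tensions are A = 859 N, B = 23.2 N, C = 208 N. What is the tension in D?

Resolve: ΣF_x = 859 cos 334° + 23.2 cos 355° + 208 cos 80° + T_D cos 177° + T_E cos 128.2° = 0.
        ΣF_y = 859 sin 334° + 23.2 sin 355° + 208 sin 80° + T_D sin 177° + T_E sin 128.2° = 0.
The known terms sum to (831.3, -173.7) N, so -0.9986 T_D − 0.6184 T_E = -831.3 and 0.0523 T_D + 0.7859 T_E = 173.7.
Solving simultaneously: T_D = 725.4 N, T_E = 172.8 N.

T_D ≈ 725 N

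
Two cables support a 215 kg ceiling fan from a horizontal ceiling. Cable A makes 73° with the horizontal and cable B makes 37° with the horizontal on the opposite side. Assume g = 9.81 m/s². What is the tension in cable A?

T_A ≈ 1790 N

Weight W = 215 × 9.81 = 2109 N acts straight down.
Horizontal: T_A cos 73° = T_B cos 37°  →  T_B = 0.3661 T_A.
Vertical: T_A sin 73° + T_B sin 37° = 2109.
Substituting the horizontal relation into the vertical equation gives 1.177 T_A = 2109, so T_A = 1793 N.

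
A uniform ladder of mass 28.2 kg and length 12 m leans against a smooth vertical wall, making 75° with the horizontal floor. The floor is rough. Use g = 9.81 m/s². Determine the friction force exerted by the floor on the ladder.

Torques about the foot: N_wall · 12 sin 75° = 28.2×9.81×6 cos 75° → N_wall = 37.063 N.
ΣF_x = 0: f_floor = N_wall = 37.063 N.

f ≈ 37.1 N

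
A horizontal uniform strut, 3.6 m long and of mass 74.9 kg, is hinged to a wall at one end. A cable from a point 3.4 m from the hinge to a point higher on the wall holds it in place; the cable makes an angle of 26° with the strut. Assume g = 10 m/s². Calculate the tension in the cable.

Take torques about the hinge: T sin 26° · 3.4 = 74.9×10×1.8 = 1348.2 N·m.
So T = 1348.2 / (0.4384 × 3.4) = 904.55 N.

T ≈ 905 N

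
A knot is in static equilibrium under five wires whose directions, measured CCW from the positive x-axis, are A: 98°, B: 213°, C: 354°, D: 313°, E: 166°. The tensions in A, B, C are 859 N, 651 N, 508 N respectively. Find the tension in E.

Resolve: ΣF_x = 859 cos 98° + 651 cos 213° + 508 cos 354° + T_D cos 313° + T_E cos 166° = 0.
        ΣF_y = 859 sin 98° + 651 sin 213° + 508 sin 354° + T_D sin 313° + T_E sin 166° = 0.
The known terms sum to (-160.3, 443) N, so 0.6820 T_D − 0.9703 T_E = 160.3 and -0.7314 T_D + 0.2419 T_E = -443.
Solving simultaneously: T_D = 718 N, T_E = 339.4 N.

T_E ≈ 339 N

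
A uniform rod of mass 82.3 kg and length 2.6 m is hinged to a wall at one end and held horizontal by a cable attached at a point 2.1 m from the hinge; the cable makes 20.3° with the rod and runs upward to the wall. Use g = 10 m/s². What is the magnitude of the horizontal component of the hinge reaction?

H_x ≈ 1380 N

Take torques about the hinge: T sin 20.3° · 2.1 = 82.3×10×1.3 = 1069.9 N·m.
So T = 1069.9 / (0.3469 × 2.1) = 1468.5 N.
ΣF_x = 0: H_x = T cos 20.3° = 1377.3 N.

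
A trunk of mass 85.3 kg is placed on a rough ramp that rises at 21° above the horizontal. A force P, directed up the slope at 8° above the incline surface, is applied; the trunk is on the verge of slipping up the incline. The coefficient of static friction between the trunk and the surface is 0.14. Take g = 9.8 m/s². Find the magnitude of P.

P ≈ 405 N

On the verge of sliding up the incline, friction equals μN and acts down the slope.
Perpendicular: N + P sin 8° = W cos 21° = 780.4 N.
Along incline: P cos 8° = W sin 21° + μN  with W sin 21° = 299.6 N.
Solving the pair for P and N: P = 404.9 N, N = 724.1 N (and f = μN = 101.4 N).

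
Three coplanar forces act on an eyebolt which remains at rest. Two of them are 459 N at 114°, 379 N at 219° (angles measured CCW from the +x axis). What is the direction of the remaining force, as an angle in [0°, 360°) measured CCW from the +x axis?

Sum the known components: ΣF_x = -481.2 N, ΣF_y = 180.8 N.
For equilibrium the remaining force must supply (−ΣF_x, −ΣF_y) = (481.2, -180.8) N.
Magnitude = √((481.2)² + (-180.8)²) = 514.1 N; direction = atan2(-180.8, 481.2) = 339.4°.

θ ≈ 339°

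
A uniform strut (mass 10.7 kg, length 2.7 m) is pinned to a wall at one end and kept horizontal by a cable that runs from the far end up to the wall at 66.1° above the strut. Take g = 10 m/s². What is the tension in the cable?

T ≈ 58.5 N

Take torques about the hinge: T sin 66.1° · 2.7 = 10.7×10×1.35 = 144.45 N·m.
So T = 144.45 / (0.9143 × 2.7) = 58.518 N.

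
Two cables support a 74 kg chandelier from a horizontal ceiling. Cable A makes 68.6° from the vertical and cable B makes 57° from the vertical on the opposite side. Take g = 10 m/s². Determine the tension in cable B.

T_B ≈ 847 N

Angles from the horizontal: cable A is 90° − 68.6° = 21.4°, cable B is 90° − 57° = 33°.
Weight W = 74 × 10 = 740 N acts straight down.
Horizontal: T_A cos 21.4° = T_B cos 33°  →  T_A = 0.9008 T_B.
Vertical: T_A sin 21.4° + T_B sin 33° = 740.
Substituting the horizontal relation into the vertical equation gives 0.8733 T_B = 740, so T_B = 847.4 N.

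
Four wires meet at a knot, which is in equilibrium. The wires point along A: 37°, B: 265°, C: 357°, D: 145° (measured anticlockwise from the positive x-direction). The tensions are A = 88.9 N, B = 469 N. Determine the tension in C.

T_C ≈ 607 N

Resolve: ΣF_x = 88.9 cos 37° + 469 cos 265° + T_C cos 357° + T_D cos 145° = 0.
        ΣF_y = 88.9 sin 37° + 469 sin 265° + T_C sin 357° + T_D sin 145° = 0.
The known terms sum to (30.12, -413.7) N, so 0.9986 T_C − 0.8192 T_D = -30.12 and -0.0523 T_C + 0.5736 T_D = 413.7.
Solving simultaneously: T_C = 606.9 N, T_D = 776.7 N.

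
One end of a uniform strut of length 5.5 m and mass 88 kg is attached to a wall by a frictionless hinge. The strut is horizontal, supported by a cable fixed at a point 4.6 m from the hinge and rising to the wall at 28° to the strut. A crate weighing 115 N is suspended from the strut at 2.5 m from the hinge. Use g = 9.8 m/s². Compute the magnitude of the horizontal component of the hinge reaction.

H_x ≈ 1090 N

Take torques about the hinge: T sin 28° · 4.6 = 88×9.8×2.75 + 115×2.5 = 2659.1 N·m.
So T = 2659.1 / (0.4695 × 4.6) = 1231.3 N.
ΣF_x = 0: H_x = T cos 28° = 1087.2 N.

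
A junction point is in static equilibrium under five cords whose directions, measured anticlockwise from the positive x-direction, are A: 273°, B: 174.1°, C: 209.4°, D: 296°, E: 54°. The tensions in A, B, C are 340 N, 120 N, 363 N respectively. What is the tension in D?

Resolve: ΣF_x = 340 cos 273° + 120 cos 174.1° + 363 cos 209.4° + T_D cos 296° + T_E cos 54° = 0.
        ΣF_y = 340 sin 273° + 120 sin 174.1° + 363 sin 209.4° + T_D sin 296° + T_E sin 54° = 0.
The known terms sum to (-417.8, -505.4) N, so 0.4384 T_D + 0.5878 T_E = 417.8 and -0.8988 T_D + 0.8090 T_E = 505.4.
Solving simultaneously: T_D = 46.39 N, T_E = 676.2 N.

T_D ≈ 46.4 N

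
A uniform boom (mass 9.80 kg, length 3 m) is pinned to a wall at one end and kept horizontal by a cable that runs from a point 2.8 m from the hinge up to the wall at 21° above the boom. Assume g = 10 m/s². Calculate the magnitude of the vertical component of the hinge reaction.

|H_y| ≈ 45.5 N

Take torques about the hinge: T sin 21° · 2.8 = 9.80×10×1.5 = 147 N·m.
So T = 147 / (0.3584 × 2.8) = 146.5 N.
ΣF_y = 0: H_y = (9.80×10) − T sin 21° = 98 − 52.5 = 45.5 N.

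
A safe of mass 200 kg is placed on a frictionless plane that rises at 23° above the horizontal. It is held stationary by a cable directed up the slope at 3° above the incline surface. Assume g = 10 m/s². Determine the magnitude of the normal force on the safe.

Take axes along and perpendicular to the incline. Weight components: W sin 23° = 781.5 N down-slope, W cos 23° = 1841 N into the surface.
Along incline: T cos 3° = W sin 23° → T = 782.5 N.
Perpendicular: N = W cos 23° − T sin 3° = 1800 N.

N ≈ 1800 N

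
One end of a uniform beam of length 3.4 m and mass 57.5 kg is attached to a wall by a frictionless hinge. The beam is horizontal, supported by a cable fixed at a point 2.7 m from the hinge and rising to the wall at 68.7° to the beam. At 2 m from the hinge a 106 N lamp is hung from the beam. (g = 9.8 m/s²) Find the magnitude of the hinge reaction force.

|H| ≈ 290 N

Take torques about the hinge: T sin 68.7° · 2.7 = 57.5×9.8×1.7 + 106×2 = 1169.9 N·m.
So T = 1169.9 / (0.9317 × 2.7) = 465.08 N.
ΣF_x = 0: H_x = T cos 68.7° = 168.94 N.
ΣF_y = 0: H_y = (57.5×9.8 + 106) − T sin 68.7° = 669.5 − 433.31 = 236.19 N.
|H| = √(H_x² + H_y²) = √((168.94)² + (236.19)²) = 290.39 N.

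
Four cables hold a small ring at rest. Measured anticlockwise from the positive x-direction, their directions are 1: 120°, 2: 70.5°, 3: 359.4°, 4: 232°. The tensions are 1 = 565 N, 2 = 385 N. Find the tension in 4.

Resolve: ΣF_x = 565 cos 120° + 385 cos 70.5° + T_3 cos 359.4° + T_4 cos 232° = 0.
        ΣF_y = 565 sin 120° + 385 sin 70.5° + T_3 sin 359.4° + T_4 sin 232° = 0.
The known terms sum to (-154, 852.2) N, so 0.9999 T_3 − 0.6157 T_4 = 154 and -0.0105 T_3 − 0.7880 T_4 = -852.2.
Solving simultaneously: T_3 = 813.2 N, T_4 = 1071 N.

T_4 ≈ 1070 N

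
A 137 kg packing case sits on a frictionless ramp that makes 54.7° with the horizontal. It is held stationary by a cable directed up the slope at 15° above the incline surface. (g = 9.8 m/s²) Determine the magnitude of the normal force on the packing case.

N ≈ 482 N

Take axes along and perpendicular to the incline. Weight components: W sin 54.7° = 1096 N down-slope, W cos 54.7° = 775.8 N into the surface.
Along incline: T cos 15° = W sin 54.7° → T = 1134 N.
Perpendicular: N = W cos 54.7° − T sin 15° = 482.2 N.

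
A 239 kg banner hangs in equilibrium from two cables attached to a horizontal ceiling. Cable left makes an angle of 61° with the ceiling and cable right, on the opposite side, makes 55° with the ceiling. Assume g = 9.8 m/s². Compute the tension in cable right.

Weight W = 239 × 9.8 = 2342 N acts straight down.
Horizontal: T_left cos 61° = T_right cos 55°  →  T_left = 1.183 T_right.
Vertical: T_left sin 61° + T_right sin 55° = 2342.
Substituting the horizontal relation into the vertical equation gives 1.854 T_right = 2342, so T_right = 1263 N.

T_right ≈ 1260 N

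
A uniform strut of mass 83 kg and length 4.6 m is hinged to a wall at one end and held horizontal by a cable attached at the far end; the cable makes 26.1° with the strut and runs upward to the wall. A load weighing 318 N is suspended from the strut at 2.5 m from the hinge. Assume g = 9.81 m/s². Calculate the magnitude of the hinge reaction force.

|H| ≈ 1310 N

Take torques about the hinge: T sin 26.1° · 4.6 = 83×9.81×2.3 + 318×2.5 = 2667.7 N·m.
So T = 2667.7 / (0.4399 × 4.6) = 1318.2 N.
ΣF_x = 0: H_x = T cos 26.1° = 1183.8 N.
ΣF_y = 0: H_y = (83×9.81 + 318) − T sin 26.1° = 1132.2 − 579.94 = 552.29 N.
|H| = √(H_x² + H_y²) = √((1183.8)² + (552.29)²) = 1306.3 N.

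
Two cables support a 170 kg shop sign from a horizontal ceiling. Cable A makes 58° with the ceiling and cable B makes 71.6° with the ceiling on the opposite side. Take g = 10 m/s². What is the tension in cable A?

Weight W = 170 × 10 = 1700 N acts straight down.
Horizontal: T_A cos 58° = T_B cos 71.6°  →  T_B = 1.679 T_A.
Vertical: T_A sin 58° + T_B sin 71.6° = 1700.
Substituting the horizontal relation into the vertical equation gives 2.441 T_A = 1700, so T_A = 696.4 N.

T_A ≈ 696 N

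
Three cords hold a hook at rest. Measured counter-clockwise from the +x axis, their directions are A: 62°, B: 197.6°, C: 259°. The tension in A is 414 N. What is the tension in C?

Resolve: ΣF_x = 414 cos 62° + T_B cos 197.6° + T_C cos 259° = 0.
        ΣF_y = 414 sin 62° + T_B sin 197.6° + T_C sin 259° = 0.
The known terms sum to (194.4, 365.5) N, so -0.9532 T_B − 0.1908 T_C = -194.4 and -0.3024 T_B − 0.9816 T_C = -365.5.
Solving simultaneously: T_B = 137.9 N, T_C = 329.9 N.

T_C ≈ 330 N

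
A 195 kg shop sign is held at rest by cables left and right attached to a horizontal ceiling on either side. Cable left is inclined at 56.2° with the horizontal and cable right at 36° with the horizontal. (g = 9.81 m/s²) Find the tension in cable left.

T_left ≈ 1550 N

Weight W = 195 × 9.81 = 1913 N acts straight down.
Horizontal: T_left cos 56.2° = T_right cos 36°  →  T_right = 0.6876 T_left.
Vertical: T_left sin 56.2° + T_right sin 36° = 1913.
Substituting the horizontal relation into the vertical equation gives 1.235 T_left = 1913, so T_left = 1549 N.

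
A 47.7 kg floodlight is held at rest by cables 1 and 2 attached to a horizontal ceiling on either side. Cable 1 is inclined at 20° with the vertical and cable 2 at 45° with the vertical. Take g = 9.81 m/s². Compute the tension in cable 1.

T_1 ≈ 365 N

Angles from the horizontal: cable 1 is 90° − 20° = 70°, cable 2 is 90° − 45° = 45°.
Weight W = 47.7 × 9.81 = 467.9 N acts straight down.
Horizontal: T_1 cos 70° = T_2 cos 45°  →  T_2 = 0.4837 T_1.
Vertical: T_1 sin 70° + T_2 sin 45° = 467.9.
Substituting the horizontal relation into the vertical equation gives 1.282 T_1 = 467.9, so T_1 = 365.1 N.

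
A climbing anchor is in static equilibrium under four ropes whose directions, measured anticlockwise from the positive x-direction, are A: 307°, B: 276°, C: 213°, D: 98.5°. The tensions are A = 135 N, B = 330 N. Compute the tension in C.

Resolve: ΣF_x = 135 cos 307° + 330 cos 276° + T_C cos 213° + T_D cos 98.5° = 0.
        ΣF_y = 135 sin 307° + 330 sin 276° + T_C sin 213° + T_D sin 98.5° = 0.
The known terms sum to (115.7, -436) N, so -0.8387 T_C − 0.1478 T_D = -115.7 and -0.5446 T_C + 0.9890 T_D = 436.
Solving simultaneously: T_C = 54.97 N, T_D = 471.1 N.

T_C ≈ 55 N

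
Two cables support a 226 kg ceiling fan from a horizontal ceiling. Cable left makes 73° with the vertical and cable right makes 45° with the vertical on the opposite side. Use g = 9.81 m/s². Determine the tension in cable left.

T_left ≈ 1780 N

Angles from the horizontal: cable left is 90° − 73° = 17°, cable right is 90° − 45° = 45°.
Weight W = 226 × 9.81 = 2217 N acts straight down.
Horizontal: T_left cos 17° = T_right cos 45°  →  T_right = 1.352 T_left.
Vertical: T_left sin 17° + T_right sin 45° = 2217.
Substituting the horizontal relation into the vertical equation gives 1.249 T_left = 2217, so T_left = 1776 N.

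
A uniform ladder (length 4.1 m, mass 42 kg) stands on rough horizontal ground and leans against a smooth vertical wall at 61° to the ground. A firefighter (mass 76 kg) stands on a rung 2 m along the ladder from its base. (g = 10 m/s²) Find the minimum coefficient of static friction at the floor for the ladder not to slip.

ΣF_y = 0: N_floor = 42×10 + 76×10 = 1180 N.
Torques about the foot: N_wall · 4.1 sin 61° = 42×10×2.05 cos 61° + 76×10×2 cos 61° → N_wall = 321.9 N.
ΣF_x = 0: f_floor = N_wall = 321.9 N.
μ_min = f_floor / N_floor = 321.9 / 1180 = 0.2728.

μ_min ≈ 0.273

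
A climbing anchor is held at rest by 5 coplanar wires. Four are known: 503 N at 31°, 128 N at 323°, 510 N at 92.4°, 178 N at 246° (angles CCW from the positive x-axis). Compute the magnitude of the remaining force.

F ≈ 688 N

Sum the known components: ΣF_x = 439.6 N, ΣF_y = 529 N.
For equilibrium the remaining force must supply (−ΣF_x, −ΣF_y) = (-439.6, -529) N.
Magnitude = √((-439.6)² + (-529)²) = 687.8 N; direction = atan2(-529, -439.6) = 230.3°.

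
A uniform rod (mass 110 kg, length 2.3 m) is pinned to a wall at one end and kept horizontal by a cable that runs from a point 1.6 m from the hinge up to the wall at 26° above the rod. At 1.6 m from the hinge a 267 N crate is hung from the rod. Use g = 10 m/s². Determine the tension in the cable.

Take torques about the hinge: T sin 26° · 1.6 = 110×10×1.15 + 267×1.6 = 1692.2 N·m.
So T = 1692.2 / (0.4384 × 1.6) = 2412.6 N.

T ≈ 2410 N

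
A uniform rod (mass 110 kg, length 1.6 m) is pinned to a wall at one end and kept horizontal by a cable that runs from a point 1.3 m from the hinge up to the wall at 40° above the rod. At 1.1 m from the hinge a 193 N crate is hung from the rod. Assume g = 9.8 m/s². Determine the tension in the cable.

Take torques about the hinge: T sin 40° · 1.3 = 110×9.8×0.8 + 193×1.1 = 1074.7 N·m.
So T = 1074.7 / (0.6428 × 1.3) = 1286.1 N.

T ≈ 1290 N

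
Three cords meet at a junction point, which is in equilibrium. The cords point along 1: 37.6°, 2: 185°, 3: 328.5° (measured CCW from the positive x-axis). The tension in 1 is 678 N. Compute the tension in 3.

T_3 ≈ 614 N

Resolve: ΣF_x = 678 cos 37.6° + T_2 cos 185° + T_3 cos 328.5° = 0.
        ΣF_y = 678 sin 37.6° + T_2 sin 185° + T_3 sin 328.5° = 0.
The known terms sum to (537.2, 413.7) N, so -0.9962 T_2 + 0.8526 T_3 = -537.2 and -0.0872 T_2 − 0.5225 T_3 = -413.7.
Solving simultaneously: T_2 = 1065 N, T_3 = 614.1 N.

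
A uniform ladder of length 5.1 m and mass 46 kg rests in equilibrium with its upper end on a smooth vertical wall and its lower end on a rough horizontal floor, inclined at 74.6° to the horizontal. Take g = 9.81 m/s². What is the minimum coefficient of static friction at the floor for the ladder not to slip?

μ_min ≈ 0.138

ΣF_y = 0: N_floor = 46×9.81 = 451.26 N.
Torques about the foot: N_wall · 5.1 sin 74.6° = 46×9.81×2.55 cos 74.6° → N_wall = 62.149 N.
ΣF_x = 0: f_floor = N_wall = 62.149 N.
μ_min = f_floor / N_floor = 62.149 / 451.26 = 0.1377.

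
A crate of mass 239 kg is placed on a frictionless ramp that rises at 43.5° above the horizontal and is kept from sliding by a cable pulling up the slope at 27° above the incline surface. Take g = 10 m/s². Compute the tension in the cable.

Take axes along and perpendicular to the incline. Weight components: W sin 43.5° = 1645 N down-slope, W cos 43.5° = 1734 N into the surface.
Along incline: T cos 27° = W sin 43.5° → T = 1846 N.
Perpendicular: N = W cos 43.5° − T sin 27° = 895.4 N.

T ≈ 1850 N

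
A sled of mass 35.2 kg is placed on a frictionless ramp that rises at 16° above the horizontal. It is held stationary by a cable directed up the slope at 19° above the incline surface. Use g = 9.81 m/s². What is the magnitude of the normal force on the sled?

Take axes along and perpendicular to the incline. Weight components: W sin 16° = 95.18 N down-slope, W cos 16° = 331.9 N into the surface.
Along incline: T cos 19° = W sin 16° → T = 100.7 N.
Perpendicular: N = W cos 16° − T sin 19° = 299.2 N.

N ≈ 299 N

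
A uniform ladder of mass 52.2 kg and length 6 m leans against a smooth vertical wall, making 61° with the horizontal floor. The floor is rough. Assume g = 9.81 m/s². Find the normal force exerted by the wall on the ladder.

Torques about the foot: N_wall · 6 sin 61° = 52.2×9.81×3 cos 61° → N_wall = 141.93 N.

N_wall ≈ 142 N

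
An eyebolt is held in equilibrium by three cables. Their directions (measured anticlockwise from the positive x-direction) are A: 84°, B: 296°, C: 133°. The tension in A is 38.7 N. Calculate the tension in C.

Resolve: ΣF_x = 38.7 cos 84° + T_B cos 296° + T_C cos 133° = 0.
        ΣF_y = 38.7 sin 84° + T_B sin 296° + T_C sin 133° = 0.
The known terms sum to (4.045, 38.49) N, so 0.4384 T_B − 0.6820 T_C = -4.045 and -0.8988 T_B + 0.7314 T_C = -38.49.
Solving simultaneously: T_B = 99.90 N, T_C = 70.14 N.

T_C ≈ 70.1 N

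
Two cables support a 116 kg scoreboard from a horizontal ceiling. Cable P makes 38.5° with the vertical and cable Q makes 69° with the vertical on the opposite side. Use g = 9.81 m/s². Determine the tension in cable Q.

Angles from the horizontal: cable P is 90° − 38.5° = 51.5°, cable Q is 90° − 69° = 21°.
Weight W = 116 × 9.81 = 1138 N acts straight down.
Horizontal: T_P cos 51.5° = T_Q cos 21°  →  T_P = 1.5 T_Q.
Vertical: T_P sin 51.5° + T_Q sin 21° = 1138.
Substituting the horizontal relation into the vertical equation gives 1.532 T_Q = 1138, so T_Q = 742.8 N.

T_Q ≈ 743 N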